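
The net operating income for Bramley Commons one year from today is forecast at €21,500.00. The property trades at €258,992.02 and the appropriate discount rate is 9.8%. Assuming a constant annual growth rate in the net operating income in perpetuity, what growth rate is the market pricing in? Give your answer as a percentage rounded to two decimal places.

1.50%

P = D₁/(r−g) ⇒ g = r − D₁/P = 0.098 − €21,500.00/€258,992.02 = 0.014986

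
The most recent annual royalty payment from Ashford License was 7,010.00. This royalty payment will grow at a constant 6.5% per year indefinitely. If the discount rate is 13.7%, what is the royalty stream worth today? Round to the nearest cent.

D₁ = D₀ × (1 + g) = 7,010.00 × 1.065 = 7,465.6500
Growing perpetuity: P = D₁ / (r − g) = 7,465.6500 / (0.137 − 0.065) = 103,689.58

103689.58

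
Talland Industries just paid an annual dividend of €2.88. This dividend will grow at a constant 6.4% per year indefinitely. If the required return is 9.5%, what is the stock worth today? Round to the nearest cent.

€98.85

D₁ = D₀ × (1 + g) = €2.88 × 1.064 = €3.0643
Growing perpetuity: P = D₁ / (r − g) = €3.0643 / (0.095 − 0.064) = €98.85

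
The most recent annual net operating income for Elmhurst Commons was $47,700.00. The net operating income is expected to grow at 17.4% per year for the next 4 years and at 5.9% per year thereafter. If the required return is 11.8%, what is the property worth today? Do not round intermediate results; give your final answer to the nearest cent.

D_1 = 55999.80000
D_2 = 65743.76520
D_3 = 77183.18034
D_4 = 90613.05372
Terminal value at year 4: TV = D_4×(1+g_2)/(r−g_2) = 95959.22389/0.059 = 1626427.52364
P_0 = D_1/(1+r)^1 + D_2/(1+r)^2 + D_3/(1+r)^3 + D_4/(1+r)^4 + TV/(1+r)^4
    = 50089.26655 + 52598.21013 + 55232.82531 + 57999.40690 + 1041040.20177 = 1256959.91065

$1256959.91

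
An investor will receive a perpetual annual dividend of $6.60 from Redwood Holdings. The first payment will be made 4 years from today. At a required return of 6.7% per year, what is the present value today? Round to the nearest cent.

Value at end of year 3: C / r = $6.60 / 0.067 = $98.5075
Discount to today: PV = $98.5075 / (1 + 0.067)^3 = $98.5075 / 1.214768 = $81.09

$81.09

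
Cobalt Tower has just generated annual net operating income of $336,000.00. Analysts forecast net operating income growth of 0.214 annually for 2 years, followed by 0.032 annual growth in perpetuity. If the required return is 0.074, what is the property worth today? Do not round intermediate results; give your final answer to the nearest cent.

$11357795.16

D_1 = 407904.00000
D_2 = 495195.45600
Terminal value at year 2: TV = D_2×(1+g_2)/(r−g_2) = 511041.71059/0.042 = 12167659.77600
P_0 = D_1/(1+r)^1 + D_2/(1+r)^2 + TV/(1+r)^2
    = 379798.88268 + 429307.11692 + 10548689.15868 = 11357795.15829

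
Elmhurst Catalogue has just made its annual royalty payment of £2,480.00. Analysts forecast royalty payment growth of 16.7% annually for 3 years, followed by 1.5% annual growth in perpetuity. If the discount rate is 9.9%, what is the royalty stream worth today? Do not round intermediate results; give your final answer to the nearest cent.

D_1 = 2894.16000
D_2 = 3377.48472
D_3 = 3941.52467
Terminal value at year 3: TV = D_3×(1+g_2)/(r−g_2) = 4000.64754/0.084 = 47626.75641
P_0 = D_1/(1+r)^1 + D_2/(1+r)^2 + D_3/(1+r)^3 + TV/(1+r)^3
    = 2633.44859 + 2796.39172 + 2969.41687 + 35880.45386 = 44279.71104

£44279.71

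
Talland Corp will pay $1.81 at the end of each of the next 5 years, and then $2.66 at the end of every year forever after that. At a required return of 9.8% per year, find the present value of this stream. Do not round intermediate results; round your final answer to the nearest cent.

$23.90

PV of 5-year annuity: $1.81 × [1 − (1+0.098)^−5] / 0.098 = 6.89653
Perpetuity value at year 5: $2.66 / 0.098 = 27.14286
PV of perpetuity: 27.14286 / (1+0.098)^5 = 17.00763
Total PV = 6.89653 + 17.00763 = 23.90416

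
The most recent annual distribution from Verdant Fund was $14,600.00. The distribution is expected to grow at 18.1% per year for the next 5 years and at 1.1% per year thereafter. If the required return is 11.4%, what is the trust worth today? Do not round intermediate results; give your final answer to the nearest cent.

D_1 = 17242.60000
D_2 = 20363.51060
D_3 = 24049.30602
D_4 = 28402.23041
D_5 = 33543.03411
Terminal value at year 5: TV = D_5×(1+g_2)/(r−g_2) = 33912.00749/0.103 = 329242.79114
P_0 = D_1/(1+r)^1 + D_2/(1+r)^2 + D_3/(1+r)^3 + D_4/(1+r)^4 + D_5/(1+r)^5 + TV/(1+r)^5
    = 15478.09695 + 16409.00583 + 17395.90295 + 18442.15564 + 19551.33376 + 191906.78091 = 279183.27605

$279183.28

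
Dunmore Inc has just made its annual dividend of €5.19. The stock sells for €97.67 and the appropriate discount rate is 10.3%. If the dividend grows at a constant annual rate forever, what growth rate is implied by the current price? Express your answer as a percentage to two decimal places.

4.73%

P = D₀(1+g)/(r−g) ⇒ P(r−g) = D₀(1+g) ⇒ g(P+D₀) = P·r − D₀
g = (P·r − D₀)/(P + D₀) = (€97.67×0.103 − €5.19) / (€97.67 + €5.19) = 0.047346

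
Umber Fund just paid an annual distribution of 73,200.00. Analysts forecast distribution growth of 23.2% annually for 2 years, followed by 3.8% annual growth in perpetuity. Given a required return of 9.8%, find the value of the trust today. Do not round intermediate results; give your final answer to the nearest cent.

D_1 = 90182.40000
D_2 = 111104.71680
Terminal value at year 2: TV = D_2×(1+g_2)/(r−g_2) = 115326.69604/0.06 = 1922111.60064
P_0 = D_1/(1+r)^1 + D_2/(1+r)^2 + TV/(1+r)^2
    = 82133.33333 + 92156.89132 + 1594314.21979 = 1768604.44444

1768604.44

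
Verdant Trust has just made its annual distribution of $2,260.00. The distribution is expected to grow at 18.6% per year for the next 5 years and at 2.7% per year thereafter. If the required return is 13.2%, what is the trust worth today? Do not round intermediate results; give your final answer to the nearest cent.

$40928.67

D_1 = 2680.36000
D_2 = 3178.90696
D_3 = 3770.18365
D_4 = 4471.43781
D_5 = 5303.12525
Terminal value at year 5: TV = D_5×(1+g_2)/(r−g_2) = 5446.30963/0.105 = 51869.61552
P_0 = D_1/(1+r)^1 + D_2/(1+r)^2 + D_3/(1+r)^3 + D_4/(1+r)^4 + D_5/(1+r)^5 + TV/(1+r)^5
    = 2367.80919 + 2480.76122 + 2599.10141 + 2723.08682 + 2852.98672 + 27904.92725 = 40928.67260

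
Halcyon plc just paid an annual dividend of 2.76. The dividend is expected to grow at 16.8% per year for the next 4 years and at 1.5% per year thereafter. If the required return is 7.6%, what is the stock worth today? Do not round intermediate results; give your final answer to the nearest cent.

D_1 = 3.22368
D_2 = 3.76526
D_3 = 4.39782
D_4 = 5.13666
Terminal value at year 4: TV = D_4×(1+g_2)/(r−g_2) = 5.21371/0.061 = 85.47058
P_0 = D_1/(1+r)^1 + D_2/(1+r)^2 + D_3/(1+r)^3 + D_4/(1+r)^4 + TV/(1+r)^4
    = 2.99599 + 3.25215 + 3.53021 + 3.83205 + 63.76283 = 77.37323

77.37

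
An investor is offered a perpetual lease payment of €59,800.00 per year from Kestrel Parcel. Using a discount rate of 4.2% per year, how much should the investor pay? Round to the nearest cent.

Level perpetuity: PV = C / r = €59,800.00 / 0.042 = €1,423,809.52

€1423809.52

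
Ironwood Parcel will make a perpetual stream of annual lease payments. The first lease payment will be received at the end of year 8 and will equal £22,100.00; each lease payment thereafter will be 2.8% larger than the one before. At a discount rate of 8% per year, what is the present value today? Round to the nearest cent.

Value at end of year 7: C₁ / (r − g) = £22,100.00 / (0.08 − 0.028) = £425,000.0000
Discount to today: PV = £425,000.0000 / (1 + 0.08)^7 = £425,000.0000 / 1.713824 = £247,983.42

£247983.42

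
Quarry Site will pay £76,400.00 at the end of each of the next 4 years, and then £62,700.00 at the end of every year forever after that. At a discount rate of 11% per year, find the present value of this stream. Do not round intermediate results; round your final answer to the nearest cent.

PV of 4-year annuity: £76,400.00 × [1 − (1+0.11)^−4] / 0.11 = 237026.85068
Perpetuity value at year 4: £62,700.00 / 0.11 = 570000.00000
PV of perpetuity: 570000.00000 / (1+0.11)^4 = 375476.65526
Total PV = 237026.85068 + 375476.65526 = 612503.50595

£612503.51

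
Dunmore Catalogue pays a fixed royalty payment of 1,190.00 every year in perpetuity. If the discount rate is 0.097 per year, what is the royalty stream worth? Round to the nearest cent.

12268.04

Level perpetuity: PV = C / r = 1,190.00 / 0.097 = 12,268.04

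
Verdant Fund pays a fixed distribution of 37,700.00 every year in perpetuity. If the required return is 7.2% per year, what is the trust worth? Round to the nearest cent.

523611.11

Level perpetuity: PV = C / r = 37,700.00 / 0.072 = 523,611.11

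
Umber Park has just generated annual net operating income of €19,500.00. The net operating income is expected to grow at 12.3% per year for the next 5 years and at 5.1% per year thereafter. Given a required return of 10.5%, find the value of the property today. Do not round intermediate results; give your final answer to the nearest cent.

€513832.63

D_1 = 21898.50000
D_2 = 24592.01550
D_3 = 27616.83341
D_4 = 31013.70392
D_5 = 34828.38950
Terminal value at year 5: TV = D_5×(1+g_2)/(r−g_2) = 36604.63736/0.054 = 677863.65484
P_0 = D_1/(1+r)^1 + D_2/(1+r)^2 + D_3/(1+r)^3 + D_4/(1+r)^4 + D_5/(1+r)^5 + TV/(1+r)^5
    = 19817.64706 + 20140.46846 + 20468.54849 + 20801.97281 + 21140.82847 + 411463.16158 = 513832.62686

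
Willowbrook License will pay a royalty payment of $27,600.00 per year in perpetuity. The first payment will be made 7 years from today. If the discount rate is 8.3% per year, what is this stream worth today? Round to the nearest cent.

$206091.58

Value at end of year 6: C / r = $27,600.00 / 0.083 = $332,530.1205
Discount to today: PV = $332,530.1205 / (1 + 0.083)^6 = $332,530.1205 / 1.613507 = $206,091.58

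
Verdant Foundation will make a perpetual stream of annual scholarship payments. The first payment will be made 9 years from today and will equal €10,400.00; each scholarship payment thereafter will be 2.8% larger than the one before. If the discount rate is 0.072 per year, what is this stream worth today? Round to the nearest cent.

Value at end of year 8: C₁ / (r − g) = €10,400.00 / (0.072 − 0.028) = €236,363.6364
Discount to today: PV = €236,363.6364 / (1 + 0.072)^8 = €236,363.6364 / 1.744047 = €135,525.92

€135525.92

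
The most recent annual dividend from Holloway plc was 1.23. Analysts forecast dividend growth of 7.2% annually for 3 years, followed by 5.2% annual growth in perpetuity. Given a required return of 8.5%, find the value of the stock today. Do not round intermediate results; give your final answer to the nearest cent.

D_1 = 1.31856
D_2 = 1.41350
D_3 = 1.51527
Terminal value at year 3: TV = D_3×(1+g_2)/(r−g_2) = 1.59406/0.033 = 48.30491
P_0 = D_1/(1+r)^1 + D_2/(1+r)^2 + D_3/(1+r)^3 + TV/(1+r)^3
    = 1.21526 + 1.20070 + 1.18632 + 37.81830 = 41.42058

41.42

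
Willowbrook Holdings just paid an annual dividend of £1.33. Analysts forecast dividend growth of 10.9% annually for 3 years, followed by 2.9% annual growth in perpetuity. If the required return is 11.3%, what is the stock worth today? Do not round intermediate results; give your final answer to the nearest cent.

£20.08

D_1 = 1.47497
D_2 = 1.63574
D_3 = 1.81404
Terminal value at year 3: TV = D_3×(1+g_2)/(r−g_2) = 1.86664/0.084 = 22.22196
P_0 = D_1/(1+r)^1 + D_2/(1+r)^2 + D_3/(1+r)^3 + TV/(1+r)^3
    = 1.32522 + 1.32046 + 1.31571 + 16.11747 = 20.07886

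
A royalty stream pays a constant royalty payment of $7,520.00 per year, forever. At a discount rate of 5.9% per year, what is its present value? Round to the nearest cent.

Level perpetuity: PV = C / r = $7,520.00 / 0.059 = $127,457.63

$127457.63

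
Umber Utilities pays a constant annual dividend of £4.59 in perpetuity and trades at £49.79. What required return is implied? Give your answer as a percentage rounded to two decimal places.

P = C/r ⇒ r = C/P = £4.59/£49.79 = 0.092187

9.22%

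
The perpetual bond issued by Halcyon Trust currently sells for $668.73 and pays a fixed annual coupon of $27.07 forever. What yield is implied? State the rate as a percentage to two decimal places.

P = C/r ⇒ r = C/P = $27.07/$668.73 = 0.040480

4.05%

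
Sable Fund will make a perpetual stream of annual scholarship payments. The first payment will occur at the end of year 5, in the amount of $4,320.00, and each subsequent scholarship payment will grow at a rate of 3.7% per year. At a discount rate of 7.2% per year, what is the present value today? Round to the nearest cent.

$93462.32

Value at end of year 4: C₁ / (r − g) = $4,320.00 / (0.072 − 0.037) = $123,428.5714
Discount to today: PV = $123,428.5714 / (1 + 0.072)^4 = $123,428.5714 / 1.320624 = $93,462.32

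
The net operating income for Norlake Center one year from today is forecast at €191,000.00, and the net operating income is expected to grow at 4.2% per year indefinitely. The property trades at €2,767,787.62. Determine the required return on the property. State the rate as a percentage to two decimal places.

11.10%

P = D₁/(r − g) ⇒ r = D₁/P + g = €191,000.0000/€2,767,787.62 + 0.042 = 0.069008 + 0.042 = 0.111008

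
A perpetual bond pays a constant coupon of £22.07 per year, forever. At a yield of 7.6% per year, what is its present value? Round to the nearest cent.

Level perpetuity: PV = C / r = £22.07 / 0.076 = £290.39

£290.39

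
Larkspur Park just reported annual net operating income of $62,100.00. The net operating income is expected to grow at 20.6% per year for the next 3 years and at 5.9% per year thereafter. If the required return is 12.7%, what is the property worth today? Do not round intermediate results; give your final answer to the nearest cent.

D_1 = 74892.60000
D_2 = 90320.47560
D_3 = 108926.49357
Terminal value at year 3: TV = D_3×(1+g_2)/(r−g_2) = 115353.15669/0.068 = 1696369.95139
P_0 = D_1/(1+r)^1 + D_2/(1+r)^2 + D_3/(1+r)^3 + TV/(1+r)^3
    = 66453.06122 + 71111.26161 + 76095.99069 + 1185083.14908 = 1398743.46260

$1398743.46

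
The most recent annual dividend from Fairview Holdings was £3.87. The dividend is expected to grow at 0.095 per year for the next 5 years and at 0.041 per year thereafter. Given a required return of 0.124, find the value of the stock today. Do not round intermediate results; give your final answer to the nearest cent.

£60.49

D_1 = 4.23765
D_2 = 4.64023
D_3 = 5.08105
D_4 = 5.56375
D_5 = 6.09230
Terminal value at year 5: TV = D_5×(1+g_2)/(r−g_2) = 6.34209/0.083 = 76.41070
P_0 = D_1/(1+r)^1 + D_2/(1+r)^2 + D_3/(1+r)^3 + D_4/(1+r)^4 + D_5/(1+r)^5 + TV/(1+r)^5
    = 3.77015 + 3.67288 + 3.57812 + 3.48580 + 3.39586 + 42.59147 = 60.49428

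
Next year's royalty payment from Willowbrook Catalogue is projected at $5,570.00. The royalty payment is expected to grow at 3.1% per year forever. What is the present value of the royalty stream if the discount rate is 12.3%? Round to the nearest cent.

$60543.48

Growing perpetuity: P = D₁ / (r − g) = $5,570.0000 / (0.123 − 0.031) = $60,543.48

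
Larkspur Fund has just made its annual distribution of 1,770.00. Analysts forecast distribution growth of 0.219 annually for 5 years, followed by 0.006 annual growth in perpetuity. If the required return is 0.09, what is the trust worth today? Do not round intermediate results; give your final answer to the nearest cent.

D_1 = 2157.63000
D_2 = 2630.15097
D_3 = 3206.15403
D_4 = 3908.30177
D_5 = 4764.21985
Terminal value at year 5: TV = D_5×(1+g_2)/(r−g_2) = 4792.80517/0.084 = 57057.20442
P_0 = D_1/(1+r)^1 + D_2/(1+r)^2 + D_3/(1+r)^3 + D_4/(1+r)^4 + D_5/(1+r)^5 + TV/(1+r)^5
    = 1979.47706 + 2213.74545 + 2475.73918 + 2768.73950 + 3096.41601 + 37083.26797 = 49617.38518

49617.39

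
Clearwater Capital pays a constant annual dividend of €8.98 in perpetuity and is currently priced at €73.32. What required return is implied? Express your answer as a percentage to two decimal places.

P = C/r ⇒ r = C/P = €8.98/€73.32 = 0.122477

12.25%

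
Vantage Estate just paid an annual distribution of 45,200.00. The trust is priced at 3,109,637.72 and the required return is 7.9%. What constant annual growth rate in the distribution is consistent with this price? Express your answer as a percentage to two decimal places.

6.35%

P = D₀(1+g)/(r−g) ⇒ P(r−g) = D₀(1+g) ⇒ g(P+D₀) = P·r − D₀
g = (P·r − D₀)/(P + D₀) = (3,109,637.72×0.079 − 45,200.00) / (3,109,637.72 + 45,200.00) = 0.063541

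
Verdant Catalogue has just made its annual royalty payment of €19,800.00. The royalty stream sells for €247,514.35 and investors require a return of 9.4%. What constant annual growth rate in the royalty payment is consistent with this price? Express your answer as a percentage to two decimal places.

1.30%

P = D₀(1+g)/(r−g) ⇒ P(r−g) = D₀(1+g) ⇒ g(P+D₀) = P·r − D₀
g = (P·r − D₀)/(P + D₀) = (€247,514.35×0.094 − €19,800.00) / (€247,514.35 + €19,800.00) = 0.012967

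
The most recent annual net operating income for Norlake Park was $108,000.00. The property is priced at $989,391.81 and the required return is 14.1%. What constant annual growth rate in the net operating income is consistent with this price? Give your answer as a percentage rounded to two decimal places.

2.87%

P = D₀(1+g)/(r−g) ⇒ P(r−g) = D₀(1+g) ⇒ g(P+D₀) = P·r − D₀
g = (P·r − D₀)/(P + D₀) = ($989,391.81×0.141 − $108,000.00) / ($989,391.81 + $108,000.00) = 0.028708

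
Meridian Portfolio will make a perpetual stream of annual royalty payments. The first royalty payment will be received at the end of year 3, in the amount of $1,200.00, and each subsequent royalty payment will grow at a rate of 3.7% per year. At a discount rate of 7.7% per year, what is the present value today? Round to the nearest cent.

$25863.65

Value at end of year 2: C₁ / (r − g) = $1,200.00 / (0.077 − 0.037) = $30,000.0000
Discount to today: PV = $30,000.0000 / (1 + 0.077)^2 = $30,000.0000 / 1.159929 = $25,863.65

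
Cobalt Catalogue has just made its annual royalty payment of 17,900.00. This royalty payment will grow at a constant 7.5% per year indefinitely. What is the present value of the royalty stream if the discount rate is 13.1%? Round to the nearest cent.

D₁ = D₀ × (1 + g) = 17,900.00 × 1.075 = 19,242.5000
Growing perpetuity: P = D₁ / (r − g) = 19,242.5000 / (0.131 − 0.075) = 343,616.07

343616.07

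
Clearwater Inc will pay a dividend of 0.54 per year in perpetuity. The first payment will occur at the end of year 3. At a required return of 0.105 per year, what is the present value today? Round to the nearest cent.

Value at end of year 2: C / r = 0.54 / 0.105 = 5.1429
Discount to today: PV = 5.1429 / (1 + 0.105)^2 = 5.1429 / 1.221025 = 4.21

4.21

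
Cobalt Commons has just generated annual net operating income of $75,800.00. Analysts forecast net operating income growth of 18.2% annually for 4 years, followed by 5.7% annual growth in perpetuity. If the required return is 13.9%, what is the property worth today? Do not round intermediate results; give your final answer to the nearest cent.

D_1 = 89595.60000
D_2 = 105901.99920
D_3 = 125176.16305
D_4 = 147958.22473
Terminal value at year 4: TV = D_4×(1+g_2)/(r−g_2) = 156391.84354/0.082 = 1907217.60415
P_0 = D_1/(1+r)^1 + D_2/(1+r)^2 + D_3/(1+r)^3 + D_4/(1+r)^4 + TV/(1+r)^4
    = 78661.63301 + 81631.29958 + 84713.07823 + 87911.20146 + 1133196.82860 = 1466114.04088

$1466114.04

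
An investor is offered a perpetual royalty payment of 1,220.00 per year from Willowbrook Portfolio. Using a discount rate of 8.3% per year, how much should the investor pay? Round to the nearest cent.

14698.80

Level perpetuity: PV = C / r = 1,220.00 / 0.083 = 14,698.80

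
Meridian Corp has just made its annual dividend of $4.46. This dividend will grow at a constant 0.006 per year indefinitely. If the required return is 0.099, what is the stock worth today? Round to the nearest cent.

D₁ = D₀ × (1 + g) = $4.46 × 1.006 = $4.4868
Growing perpetuity: P = D₁ / (r − g) = $4.4868 / (0.099 − 0.006) = $48.24

$48.24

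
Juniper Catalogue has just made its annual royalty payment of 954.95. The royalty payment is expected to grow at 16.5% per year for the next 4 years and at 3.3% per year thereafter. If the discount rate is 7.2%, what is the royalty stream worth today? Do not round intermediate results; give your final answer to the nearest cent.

40004.30

D_1 = 1112.51675
D_2 = 1296.08201
D_3 = 1509.93555
D_4 = 1759.07491
Terminal value at year 4: TV = D_4×(1+g_2)/(r−g_2) = 1817.12438/0.039 = 46592.93290
P_0 = D_1/(1+r)^1 + D_2/(1+r)^2 + D_3/(1+r)^3 + D_4/(1+r)^4 + TV/(1+r)^4
    = 1037.79548 + 1127.82811 + 1225.67140 + 1332.00297 + 35281.00173 = 40004.29969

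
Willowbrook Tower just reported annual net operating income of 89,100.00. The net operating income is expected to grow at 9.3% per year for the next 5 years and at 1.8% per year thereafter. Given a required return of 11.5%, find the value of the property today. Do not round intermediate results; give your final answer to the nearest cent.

1266222.06

D_1 = 97386.30000
D_2 = 106443.22590
D_3 = 116342.44591
D_4 = 127162.29338
D_5 = 138988.38666
Terminal value at year 5: TV = D_5×(1+g_2)/(r−g_2) = 141490.17762/0.097 = 1458661.62497
P_0 = D_1/(1+r)^1 + D_2/(1+r)^2 + D_3/(1+r)^3 + D_4/(1+r)^4 + D_5/(1+r)^5 + TV/(1+r)^5
    = 87341.97309 + 85618.63371 + 83929.29744 + 82273.29337 + 80649.96381 + 846408.89858 = 1266222.06002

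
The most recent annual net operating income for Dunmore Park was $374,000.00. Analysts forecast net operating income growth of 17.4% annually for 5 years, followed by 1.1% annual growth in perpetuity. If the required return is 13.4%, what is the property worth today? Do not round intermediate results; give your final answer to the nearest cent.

$5733327.79

D_1 = 439076.00000
D_2 = 515475.22400
D_3 = 605167.91298
D_4 = 710467.12983
D_5 = 834088.41042
Terminal value at year 5: TV = D_5×(1+g_2)/(r−g_2) = 843263.38294/0.123 = 6855799.86130
P_0 = D_1/(1+r)^1 + D_2/(1+r)^2 + D_3/(1+r)^3 + D_4/(1+r)^4 + D_5/(1+r)^5 + TV/(1+r)^5
    = 387192.23986 + 400849.81446 + 414989.13772 + 429627.20254 + 444781.60122 + 3655887.79539 = 5733327.79119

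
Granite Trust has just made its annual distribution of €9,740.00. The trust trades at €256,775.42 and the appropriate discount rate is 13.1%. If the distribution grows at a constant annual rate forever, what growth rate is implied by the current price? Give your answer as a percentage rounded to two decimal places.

8.97%

P = D₀(1+g)/(r−g) ⇒ P(r−g) = D₀(1+g) ⇒ g(P+D₀) = P·r − D₀
g = (P·r − D₀)/(P + D₀) = (€256,775.42×0.131 − €9,740.00) / (€256,775.42 + €9,740.00) = 0.089667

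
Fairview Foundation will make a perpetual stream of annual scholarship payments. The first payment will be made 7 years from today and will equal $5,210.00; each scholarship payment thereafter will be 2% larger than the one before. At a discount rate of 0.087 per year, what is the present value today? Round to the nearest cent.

Value at end of year 6: C₁ / (r − g) = $5,210.00 / (0.087 − 0.02) = $77,761.1940
Discount to today: PV = $77,761.1940 / (1 + 0.087)^6 = $77,761.1940 / 1.649595 = $47,139.57

$47139.57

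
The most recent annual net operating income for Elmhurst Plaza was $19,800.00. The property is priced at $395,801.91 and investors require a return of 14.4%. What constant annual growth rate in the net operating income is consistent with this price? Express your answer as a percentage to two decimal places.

P = D₀(1+g)/(r−g) ⇒ P(r−g) = D₀(1+g) ⇒ g(P+D₀) = P·r − D₀
g = (P·r − D₀)/(P + D₀) = ($395,801.91×0.144 − $19,800.00) / ($395,801.91 + $19,800.00) = 0.089498

8.95%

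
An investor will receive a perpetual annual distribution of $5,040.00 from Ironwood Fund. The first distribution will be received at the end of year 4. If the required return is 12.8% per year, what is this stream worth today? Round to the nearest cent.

$27434.26

Value at end of year 3: C / r = $5,040.00 / 0.128 = $39,375.0000
Discount to today: PV = $39,375.0000 / (1 + 0.128)^3 = $39,375.0000 / 1.435249 = $27,434.26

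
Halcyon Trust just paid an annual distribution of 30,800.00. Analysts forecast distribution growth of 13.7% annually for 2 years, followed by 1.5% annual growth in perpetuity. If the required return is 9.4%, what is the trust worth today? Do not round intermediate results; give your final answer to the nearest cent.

D_1 = 35019.60000
D_2 = 39817.28520
Terminal value at year 2: TV = D_2×(1+g_2)/(r−g_2) = 40414.54448/0.079 = 511576.51238
P_0 = D_1/(1+r)^1 + D_2/(1+r)^2 + TV/(1+r)^2
    = 32010.60329 + 33268.78971 + 427440.77917 = 492720.17217

492720.17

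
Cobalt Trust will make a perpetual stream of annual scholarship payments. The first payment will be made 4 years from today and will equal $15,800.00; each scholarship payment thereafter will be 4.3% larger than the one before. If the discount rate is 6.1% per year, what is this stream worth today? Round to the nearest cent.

$734917.23

Value at end of year 3: C₁ / (r − g) = $15,800.00 / (0.061 − 0.043) = $877,777.7778
Discount to today: PV = $877,777.7778 / (1 + 0.061)^3 = $877,777.7778 / 1.194390 = $734,917.23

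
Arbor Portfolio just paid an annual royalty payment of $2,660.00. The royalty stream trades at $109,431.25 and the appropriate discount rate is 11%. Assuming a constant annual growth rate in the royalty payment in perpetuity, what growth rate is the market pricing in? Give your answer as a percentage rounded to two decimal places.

P = D₀(1+g)/(r−g) ⇒ P(r−g) = D₀(1+g) ⇒ g(P+D₀) = P·r − D₀
g = (P·r − D₀)/(P + D₀) = ($109,431.25×0.11 − $2,660.00) / ($109,431.25 + $2,660.00) = 0.083659

8.37%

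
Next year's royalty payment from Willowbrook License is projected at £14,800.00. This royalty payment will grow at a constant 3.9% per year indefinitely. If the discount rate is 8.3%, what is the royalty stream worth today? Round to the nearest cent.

Growing perpetuity: P = D₁ / (r − g) = £14,800.0000 / (0.083 − 0.039) = £336,363.64

£336363.64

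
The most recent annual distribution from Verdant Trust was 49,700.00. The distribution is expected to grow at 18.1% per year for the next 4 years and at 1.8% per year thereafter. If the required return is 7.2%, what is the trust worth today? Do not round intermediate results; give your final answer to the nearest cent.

1634903.87

D_1 = 58695.70000
D_2 = 69319.62170
D_3 = 81866.47323
D_4 = 96684.30488
Terminal value at year 4: TV = D_4×(1+g_2)/(r−g_2) = 98424.62237/0.054 = 1822678.19203
P_0 = D_1/(1+r)^1 + D_2/(1+r)^2 + D_3/(1+r)^3 + D_4/(1+r)^4 + TV/(1+r)^4
    = 54753.45149 + 60320.73341 + 66454.09156 + 73211.08408 + 1380164.51100 = 1634903.87154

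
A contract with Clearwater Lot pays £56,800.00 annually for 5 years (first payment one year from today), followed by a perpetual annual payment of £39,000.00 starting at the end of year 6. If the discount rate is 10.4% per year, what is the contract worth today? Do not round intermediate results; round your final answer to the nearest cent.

£441792.11

PV of 5-year annuity: £56,800.00 × [1 − (1+0.104)^−5] / 0.104 = 213134.37297
Perpetuity value at year 5: £39,000.00 / 0.104 = 375000.00000
PV of perpetuity: 375000.00000 / (1+0.104)^5 = 228657.73687
Total PV = 213134.37297 + 228657.73687 = 441792.10984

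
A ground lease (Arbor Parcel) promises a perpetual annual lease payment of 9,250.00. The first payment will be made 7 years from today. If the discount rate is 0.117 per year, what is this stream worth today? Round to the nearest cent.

Value at end of year 6: C / r = 9,250.00 / 0.117 = 79,059.8291
Discount to today: PV = 79,059.8291 / (1 + 0.117)^6 = 79,059.8291 / 1.942312 = 40,703.98

40703.98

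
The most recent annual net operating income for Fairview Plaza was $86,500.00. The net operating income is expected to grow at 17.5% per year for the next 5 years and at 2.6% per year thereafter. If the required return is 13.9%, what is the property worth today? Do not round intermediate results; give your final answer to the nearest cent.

D_1 = 101637.50000
D_2 = 119424.06250
D_3 = 140323.27344
D_4 = 164879.84629
D_5 = 193733.81939
Terminal value at year 5: TV = D_5×(1+g_2)/(r−g_2) = 198770.89869/0.113 = 1759034.50171
P_0 = D_1/(1+r)^1 + D_2/(1+r)^2 + D_3/(1+r)^3 + D_4/(1+r)^4 + D_5/(1+r)^5 + TV/(1+r)^5
    = 89233.97717 + 92054.36627 + 94963.89848 + 97965.39132 + 101061.75136 + 917604.92826 = 1392884.31285

$1392884.31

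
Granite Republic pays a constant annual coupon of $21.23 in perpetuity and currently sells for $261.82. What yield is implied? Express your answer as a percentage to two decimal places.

8.11%

P = C/r ⇒ r = C/P = $21.23/$261.82 = 0.081086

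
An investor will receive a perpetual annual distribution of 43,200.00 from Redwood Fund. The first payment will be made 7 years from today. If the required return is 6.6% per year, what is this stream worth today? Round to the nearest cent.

Value at end of year 6: C / r = 43,200.00 / 0.066 = 654,545.4545
Discount to today: PV = 654,545.4545 / (1 + 0.066)^6 = 654,545.4545 / 1.467382 = 446,063.39

446063.39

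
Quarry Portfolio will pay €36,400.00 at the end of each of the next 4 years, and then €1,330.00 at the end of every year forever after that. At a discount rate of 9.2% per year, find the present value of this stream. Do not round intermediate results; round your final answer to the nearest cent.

€127576.51

PV of 4-year annuity: €36,400.00 × [1 − (1+0.092)^−4] / 0.092 = 117409.97117
Perpetuity value at year 4: €1,330.00 / 0.092 = 14456.52174
PV of perpetuity: 14456.52174 / (1+0.092)^4 = 10166.54202
Total PV = 117409.97117 + 10166.54202 = 127576.51319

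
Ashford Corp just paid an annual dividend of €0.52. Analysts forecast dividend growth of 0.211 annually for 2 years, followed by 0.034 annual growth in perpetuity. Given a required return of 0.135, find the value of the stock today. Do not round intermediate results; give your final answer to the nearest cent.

D_1 = 0.62972
D_2 = 0.76259
Terminal value at year 2: TV = D_2×(1+g_2)/(r−g_2) = 0.78852/0.101 = 7.80712
P_0 = D_1/(1+r)^1 + D_2/(1+r)^2 + TV/(1+r)^2
    = 0.55482 + 0.59197 + 6.06037 = 7.20716

€7.21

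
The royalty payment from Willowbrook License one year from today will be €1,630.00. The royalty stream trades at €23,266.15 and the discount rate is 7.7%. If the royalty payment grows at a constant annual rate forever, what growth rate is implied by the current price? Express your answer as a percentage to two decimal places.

0.69%

P = D₁/(r−g) ⇒ g = r − D₁/P = 0.077 − €1,630.00/€23,266.15 = 0.006941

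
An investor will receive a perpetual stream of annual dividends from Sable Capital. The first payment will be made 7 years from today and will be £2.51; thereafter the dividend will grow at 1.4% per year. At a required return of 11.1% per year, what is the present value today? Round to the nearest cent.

Value at end of year 6: C₁ / (r − g) = £2.51 / (0.111 − 0.014) = £25.8763
Discount to today: PV = £25.8763 / (1 + 0.111)^6 = £25.8763 / 1.880548 = £13.76

£13.76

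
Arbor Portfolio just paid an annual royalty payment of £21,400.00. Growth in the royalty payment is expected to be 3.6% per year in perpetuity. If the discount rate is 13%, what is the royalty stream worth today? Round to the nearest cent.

£235855.32

D₁ = D₀ × (1 + g) = £21,400.00 × 1.036 = £22,170.4000
Growing perpetuity: P = D₁ / (r − g) = £22,170.4000 / (0.13 − 0.036) = £235,855.32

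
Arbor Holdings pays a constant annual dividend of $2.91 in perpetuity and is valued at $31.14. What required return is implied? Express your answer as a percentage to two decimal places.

9.34%

P = C/r ⇒ r = C/P = $2.91/$31.14 = 0.093449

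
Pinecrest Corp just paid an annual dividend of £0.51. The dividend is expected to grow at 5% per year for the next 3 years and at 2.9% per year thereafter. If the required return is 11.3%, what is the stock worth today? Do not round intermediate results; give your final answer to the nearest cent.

D_1 = 0.53550
D_2 = 0.56227
D_3 = 0.59039
Terminal value at year 3: TV = D_3×(1+g_2)/(r−g_2) = 0.60751/0.084 = 7.23226
P_0 = D_1/(1+r)^1 + D_2/(1+r)^2 + D_3/(1+r)^3 + TV/(1+r)^3
    = 0.48113 + 0.45390 + 0.42821 + 5.24552 = 6.60876

£6.61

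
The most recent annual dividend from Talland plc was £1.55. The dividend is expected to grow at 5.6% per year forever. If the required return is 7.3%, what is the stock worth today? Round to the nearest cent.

D₁ = D₀ × (1 + g) = £1.55 × 1.056 = £1.6368
Growing perpetuity: P = D₁ / (r − g) = £1.6368 / (0.073 − 0.056) = £96.28

£96.28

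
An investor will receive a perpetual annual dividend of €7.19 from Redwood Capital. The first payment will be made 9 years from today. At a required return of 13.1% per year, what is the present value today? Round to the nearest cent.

Value at end of year 8: C / r = €7.19 / 0.131 = €54.8855
Discount to today: PV = €54.8855 / (1 + 0.131)^8 = €54.8855 / 2.677323 = €20.50

€20.50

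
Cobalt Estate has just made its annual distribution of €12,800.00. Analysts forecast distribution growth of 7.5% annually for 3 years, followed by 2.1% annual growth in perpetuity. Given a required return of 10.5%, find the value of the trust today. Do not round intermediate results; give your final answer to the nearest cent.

€179602.53

D_1 = 13760.00000
D_2 = 14792.00000
D_3 = 15901.40000
Terminal value at year 3: TV = D_3×(1+g_2)/(r−g_2) = 16235.32940/0.084 = 193277.73095
P_0 = D_1/(1+r)^1 + D_2/(1+r)^2 + D_3/(1+r)^3 + TV/(1+r)^3
    = 12452.48869 + 12114.41207 + 11785.51401 + 143250.11667 = 179602.53144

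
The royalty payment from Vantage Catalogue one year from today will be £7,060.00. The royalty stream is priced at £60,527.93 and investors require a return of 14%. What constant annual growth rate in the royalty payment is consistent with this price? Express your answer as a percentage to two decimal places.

2.34%

P = D₁/(r−g) ⇒ g = r − D₁/P = 0.14 − £7,060.00/£60,527.93 = 0.023360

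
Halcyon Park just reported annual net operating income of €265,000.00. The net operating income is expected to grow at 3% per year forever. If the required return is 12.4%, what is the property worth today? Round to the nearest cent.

€2903723.40

D₁ = D₀ × (1 + g) = €265,000.00 × 1.03 = €272,950.0000
Growing perpetuity: P = D₁ / (r − g) = €272,950.0000 / (0.124 − 0.03) = €2,903,723.40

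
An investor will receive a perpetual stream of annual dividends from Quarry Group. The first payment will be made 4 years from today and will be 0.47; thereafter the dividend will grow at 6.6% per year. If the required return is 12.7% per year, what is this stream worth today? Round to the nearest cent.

5.38

Value at end of year 3: C₁ / (r − g) = 0.47 / (0.127 − 0.066) = 7.7049
Discount to today: PV = 7.7049 / (1 + 0.127)^3 = 7.7049 / 1.431435 = 5.38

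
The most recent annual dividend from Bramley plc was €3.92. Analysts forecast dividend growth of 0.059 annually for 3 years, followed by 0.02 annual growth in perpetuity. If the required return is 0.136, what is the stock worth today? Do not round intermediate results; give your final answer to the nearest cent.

€38.16

D_1 = 4.15128
D_2 = 4.39621
D_3 = 4.65558
Terminal value at year 3: TV = D_3×(1+g_2)/(r−g_2) = 4.74869/0.116 = 40.93701
P_0 = D_1/(1+r)^1 + D_2/(1+r)^2 + D_3/(1+r)^3 + TV/(1+r)^3
    = 3.65430 + 3.40660 + 3.17570 + 27.92423 = 38.16082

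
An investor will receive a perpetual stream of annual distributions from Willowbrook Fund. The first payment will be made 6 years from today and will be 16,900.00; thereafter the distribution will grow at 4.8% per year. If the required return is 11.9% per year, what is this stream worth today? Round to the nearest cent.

135668.16

Value at end of year 5: C₁ / (r − g) = 16,900.00 / (0.119 − 0.048) = 238,028.1690
Discount to today: PV = 238,028.1690 / (1 + 0.119)^5 = 238,028.1690 / 1.754488 = 135,668.16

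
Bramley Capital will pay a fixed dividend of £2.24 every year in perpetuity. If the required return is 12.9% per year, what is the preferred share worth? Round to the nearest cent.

Level perpetuity: PV = C / r = £2.24 / 0.129 = £17.36

£17.36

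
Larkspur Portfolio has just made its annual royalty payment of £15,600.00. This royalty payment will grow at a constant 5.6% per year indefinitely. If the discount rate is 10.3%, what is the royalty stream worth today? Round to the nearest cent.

£350502.13

D₁ = D₀ × (1 + g) = £15,600.00 × 1.056 = £16,473.6000
Growing perpetuity: P = D₁ / (r − g) = £16,473.6000 / (0.103 − 0.056) = £350,502.13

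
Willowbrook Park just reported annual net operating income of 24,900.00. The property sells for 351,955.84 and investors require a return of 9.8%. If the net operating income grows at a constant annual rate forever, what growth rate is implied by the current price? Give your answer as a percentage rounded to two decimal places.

P = D₀(1+g)/(r−g) ⇒ P(r−g) = D₀(1+g) ⇒ g(P+D₀) = P·r − D₀
g = (P·r − D₀)/(P + D₀) = (351,955.84×0.098 − 24,900.00) / (351,955.84 + 24,900.00) = 0.025452

2.55%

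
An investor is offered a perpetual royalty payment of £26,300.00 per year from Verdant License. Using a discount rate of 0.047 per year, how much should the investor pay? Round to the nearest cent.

£559574.47

Level perpetuity: PV = C / r = £26,300.00 / 0.047 = £559,574.47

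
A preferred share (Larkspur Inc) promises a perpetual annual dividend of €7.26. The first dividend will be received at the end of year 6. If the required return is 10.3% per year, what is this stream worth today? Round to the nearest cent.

Value at end of year 5: C / r = €7.26 / 0.103 = €70.4854
Discount to today: PV = €70.4854 / (1 + 0.103)^5 = €70.4854 / 1.632592 = €43.17

€43.17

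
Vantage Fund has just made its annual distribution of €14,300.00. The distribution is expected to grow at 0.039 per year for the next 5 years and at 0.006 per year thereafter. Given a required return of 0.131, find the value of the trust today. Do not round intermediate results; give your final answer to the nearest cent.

€131131.31

D_1 = 14857.70000
D_2 = 15437.15030
D_3 = 16039.19916
D_4 = 16664.72793
D_5 = 17314.65232
Terminal value at year 5: TV = D_5×(1+g_2)/(r−g_2) = 17418.54023/0.125 = 139348.32186
P_0 = D_1/(1+r)^1 + D_2/(1+r)^2 + D_3/(1+r)^3 + D_4/(1+r)^4 + D_5/(1+r)^5 + TV/(1+r)^5
    = 13136.78161 + 12068.18399 + 11086.51031 + 10184.68985 + 9356.22701 + 75298.91499 = 131131.30776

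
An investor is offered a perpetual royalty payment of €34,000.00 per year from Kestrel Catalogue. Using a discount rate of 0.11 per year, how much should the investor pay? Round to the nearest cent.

€309090.91

Level perpetuity: PV = C / r = €34,000.00 / 0.11 = €309,090.91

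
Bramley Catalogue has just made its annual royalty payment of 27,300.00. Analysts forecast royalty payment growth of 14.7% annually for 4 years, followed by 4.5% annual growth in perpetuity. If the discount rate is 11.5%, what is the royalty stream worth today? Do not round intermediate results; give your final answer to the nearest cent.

D_1 = 31313.10000
D_2 = 35916.12570
D_3 = 41195.79618
D_4 = 47251.57822
Terminal value at year 4: TV = D_4×(1+g_2)/(r−g_2) = 49377.89924/0.07 = 705398.56051
P_0 = D_1/(1+r)^1 + D_2/(1+r)^2 + D_3/(1+r)^3 + D_4/(1+r)^4 + TV/(1+r)^4
    = 28083.49776 + 28889.48155 + 29718.59672 + 30571.50711 + 456388.92764 = 573652.01078

573652.01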